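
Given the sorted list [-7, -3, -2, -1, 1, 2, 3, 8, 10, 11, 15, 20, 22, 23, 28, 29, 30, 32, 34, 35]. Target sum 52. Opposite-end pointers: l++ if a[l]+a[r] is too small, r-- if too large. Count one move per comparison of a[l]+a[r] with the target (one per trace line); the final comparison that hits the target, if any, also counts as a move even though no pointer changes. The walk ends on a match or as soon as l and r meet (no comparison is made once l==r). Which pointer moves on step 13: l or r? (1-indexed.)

r

[1,20] -7+35=28 <52 → l++
[2,20] -3+35=32 <52 → l++
[3,20] -2+35=33 <52 → l++
[4,20] -1+35=34 <52 → l++
[5,20] 1+35=36 <52 → l++
[6,20] 2+35=37 <52 → l++
[7,20] 3+35=38 <52 → l++
[8,20] 8+35=43 <52 → l++
[9,20] 10+35=45 <52 → l++
[10,20] 11+35=46 <52 → l++
[11,20] 15+35=50 <52 → l++
[12,20] 20+35=55 >52 → r--
[12,19] 20+34=54 >52 → r--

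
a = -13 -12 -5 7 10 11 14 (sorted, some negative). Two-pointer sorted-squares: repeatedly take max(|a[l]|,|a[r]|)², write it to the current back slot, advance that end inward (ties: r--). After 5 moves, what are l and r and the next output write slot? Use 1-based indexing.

l=3, r=4, next write slot=2

[1,7] |-13|<=|14| out[7]=196 → r--
[1,6] |-13|>|11| out[6]=169 → l++
[2,6] |-12|>|11| out[5]=144 → l++
[3,6] |-5|<=|11| out[4]=121 → r--
[3,5] |-5|<=|10| out[3]=100 → r--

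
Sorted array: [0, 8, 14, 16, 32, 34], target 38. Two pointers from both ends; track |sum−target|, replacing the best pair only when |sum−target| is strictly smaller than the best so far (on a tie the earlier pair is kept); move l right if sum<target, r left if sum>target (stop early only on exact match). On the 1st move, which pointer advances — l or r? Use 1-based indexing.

l

[1,6] 0+34=34 d=4 * → l++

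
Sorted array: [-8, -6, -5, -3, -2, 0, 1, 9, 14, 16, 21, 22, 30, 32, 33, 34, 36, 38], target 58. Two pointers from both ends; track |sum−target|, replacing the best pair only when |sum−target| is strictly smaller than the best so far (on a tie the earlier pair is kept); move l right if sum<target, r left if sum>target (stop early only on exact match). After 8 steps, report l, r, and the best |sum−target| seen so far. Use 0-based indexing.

l=8, r=17, best |Δ|=11

l=0 r=17: -8+38=30 d=28 *, l++
l=1 r=17: -6+38=32 d=26 *, l++
l=2 r=17: -5+38=33 d=25 *, l++
l=3 r=17: -3+38=35 d=23 *, l++
l=4 r=17: -2+38=36 d=22 *, l++
l=5 r=17: 0+38=38 d=20 *, l++
l=6 r=17: 1+38=39 d=19 *, l++
l=7 r=17: 9+38=47 d=11 *, l++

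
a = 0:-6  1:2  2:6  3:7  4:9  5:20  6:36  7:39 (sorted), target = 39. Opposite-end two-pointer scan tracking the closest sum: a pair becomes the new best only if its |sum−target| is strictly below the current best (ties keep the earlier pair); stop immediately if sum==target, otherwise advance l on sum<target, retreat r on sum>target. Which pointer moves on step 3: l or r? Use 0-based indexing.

l=0 r=7: -6+39=33 d=6 *, l++
l=1 r=7: 2+39=41 d=2 *, r--
l=1 r=6: 2+36=38 d=1 *, l++

l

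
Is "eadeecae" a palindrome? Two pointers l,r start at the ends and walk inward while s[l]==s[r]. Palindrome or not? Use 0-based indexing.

l=0 r=7: 'e'=='e', l++,r--
l=1 r=6: 'a'=='a', l++,r--
l=2 r=5: 'd'!='c', stop

not a palindrome (mismatch at 2,5)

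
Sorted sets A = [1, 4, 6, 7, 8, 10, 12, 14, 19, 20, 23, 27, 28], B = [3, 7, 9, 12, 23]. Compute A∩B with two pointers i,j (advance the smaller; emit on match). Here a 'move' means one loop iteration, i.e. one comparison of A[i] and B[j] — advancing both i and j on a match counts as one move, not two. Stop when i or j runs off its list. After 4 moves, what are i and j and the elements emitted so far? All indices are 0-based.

i=0 j=0: 1<3, i++
i=1 j=0: 4>3, j++
i=1 j=1: 4<7, i++
i=2 j=1: 6<7, i++

i=3, j=1, emitted=[]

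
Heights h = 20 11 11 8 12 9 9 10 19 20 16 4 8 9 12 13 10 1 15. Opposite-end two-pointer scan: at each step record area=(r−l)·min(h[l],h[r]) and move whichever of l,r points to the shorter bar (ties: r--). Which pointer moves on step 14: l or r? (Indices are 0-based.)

r

l=0 r=18: min(20,15)*18=270 best=270 *, r--
l=0 r=17: min(20,1)*17=17 best=270, r--
l=0 r=16: min(20,10)*16=160 best=270, r--
l=0 r=15: min(20,13)*15=195 best=270, r--
l=0 r=14: min(20,12)*14=168 best=270, r--
l=0 r=13: min(20,9)*13=117 best=270, r--
l=0 r=12: min(20,8)*12=96 best=270, r--
l=0 r=11: min(20,4)*11=44 best=270, r--
l=0 r=10: min(20,16)*10=160 best=270, r--
l=0 r=9: min(20,20)*9=180 best=270, r--
l=0 r=8: min(20,19)*8=152 best=270, r--
l=0 r=7: min(20,10)*7=70 best=270, r--
l=0 r=6: min(20,9)*6=54 best=270, r--
l=0 r=5: min(20,9)*5=45 best=270, r--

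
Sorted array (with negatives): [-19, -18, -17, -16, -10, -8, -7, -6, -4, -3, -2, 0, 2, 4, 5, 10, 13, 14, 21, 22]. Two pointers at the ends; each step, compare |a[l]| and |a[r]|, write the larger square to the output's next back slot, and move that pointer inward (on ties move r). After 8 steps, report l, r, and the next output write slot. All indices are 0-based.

l=4, r=15, next write slot=11

l=0 r=19: |-19|<=|22| out[19]=484, r--
l=0 r=18: |-19|<=|21| out[18]=441, r--
l=0 r=17: |-19|>|14| out[17]=361, l++
l=1 r=17: |-18|>|14| out[16]=324, l++
l=2 r=17: |-17|>|14| out[15]=289, l++
l=3 r=17: |-16|>|14| out[14]=256, l++
l=4 r=17: |-10|<=|14| out[13]=196, r--
l=4 r=16: |-10|<=|13| out[12]=169, r--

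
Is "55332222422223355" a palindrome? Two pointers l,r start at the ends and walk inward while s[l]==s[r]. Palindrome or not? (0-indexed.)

palindrome

l=0 r=16: '5'=='5', l++,r--
l=1 r=15: '5'=='5', l++,r--
l=2 r=14: '3'=='3', l++,r--
l=3 r=13: '3'=='3', l++,r--
l=4 r=12: '2'=='2', l++,r--
l=5 r=11: '2'=='2', l++,r--
l=6 r=10: '2'=='2', l++,r--
l=7 r=9: '2'=='2', l++,r--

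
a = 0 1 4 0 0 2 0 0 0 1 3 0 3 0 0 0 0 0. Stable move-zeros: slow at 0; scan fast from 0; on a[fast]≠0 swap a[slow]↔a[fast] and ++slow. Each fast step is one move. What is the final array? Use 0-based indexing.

[1, 4, 2, 1, 3, 3, 0, 0, 0, 0, 0, 0, 0, 0, 0, 0, 0, 0]

(s=0,f=0) a[fast]=0 → fast++
(s=0,f=1) a[fast]=1≠0 swap→a[0]=1 → slow++,fast++
(s=1,f=2) a[fast]=4≠0 swap→a[1]=4 → slow++,fast++
(s=2,f=3) a[fast]=0 → fast++
(s=2,f=4) a[fast]=0 → fast++
(s=2,f=5) a[fast]=2≠0 swap→a[2]=2 → slow++,fast++
(s=3,f=6) a[fast]=0 → fast++
(s=3,f=7) a[fast]=0 → fast++
(s=3,f=8) a[fast]=0 → fast++
(s=3,f=9) a[fast]=1≠0 swap→a[3]=1 → slow++,fast++
(s=4,f=10) a[fast]=3≠0 swap→a[4]=3 → slow++,fast++
(s=5,f=11) a[fast]=0 → fast++
(s=5,f=12) a[fast]=3≠0 swap→a[5]=3 → slow++,fast++
(s=6,f=13) a[fast]=0 → fast++
(s=6,f=14) a[fast]=0 → fast++
(s=6,f=15) a[fast]=0 → fast++
(s=6,f=16) a[fast]=0 → fast++
(s=6,f=17) a[fast]=0 → fast++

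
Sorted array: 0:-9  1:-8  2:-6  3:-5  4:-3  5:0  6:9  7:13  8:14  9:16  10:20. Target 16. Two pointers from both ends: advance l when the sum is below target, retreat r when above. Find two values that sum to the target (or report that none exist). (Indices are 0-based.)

(0, 16)

[0,10] -9+20=11 <16 → l++
[1,10] -8+20=12 <16 → l++
[2,10] -6+20=14 <16 → l++
[3,10] -5+20=15 <16 → l++
[4,10] -3+20=17 >16 → r--
[4,9] -3+16=13 <16 → l++
[5,9] 0+16=16 → found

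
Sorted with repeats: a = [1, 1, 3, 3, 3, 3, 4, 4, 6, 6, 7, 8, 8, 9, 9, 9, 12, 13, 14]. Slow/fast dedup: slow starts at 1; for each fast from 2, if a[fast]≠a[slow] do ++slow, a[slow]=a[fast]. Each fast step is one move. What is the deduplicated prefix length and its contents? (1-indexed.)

(s=1,f=2) a[fast]=1=a[slow] dup → fast++
(s=1,f=3) a[fast]=3≠a[slow]=1 write a[2]=3 → slow++,fast++
(s=2,f=4) a[fast]=3=a[slow] dup → fast++
(s=2,f=5) a[fast]=3=a[slow] dup → fast++
(s=2,f=6) a[fast]=3=a[slow] dup → fast++
(s=2,f=7) a[fast]=4≠a[slow]=3 write a[3]=4 → slow++,fast++
(s=3,f=8) a[fast]=4=a[slow] dup → fast++
(s=3,f=9) a[fast]=6≠a[slow]=4 write a[4]=6 → slow++,fast++
(s=4,f=10) a[fast]=6=a[slow] dup → fast++
(s=4,f=11) a[fast]=7≠a[slow]=6 write a[5]=7 → slow++,fast++
(s=5,f=12) a[fast]=8≠a[slow]=7 write a[6]=8 → slow++,fast++
(s=6,f=13) a[fast]=8=a[slow] dup → fast++
(s=6,f=14) a[fast]=9≠a[slow]=8 write a[7]=9 → slow++,fast++
(s=7,f=15) a[fast]=9=a[slow] dup → fast++
(s=7,f=16) a[fast]=9=a[slow] dup → fast++
(s=7,f=17) a[fast]=12≠a[slow]=9 write a[8]=12 → slow++,fast++
(s=8,f=18) a[fast]=13≠a[slow]=12 write a[9]=13 → slow++,fast++
(s=9,f=19) a[fast]=14≠a[slow]=13 write a[10]=14 → slow++,fast++

length 10; prefix = [1, 3, 4, 6, 7, 8, 9, 12, 13, 14]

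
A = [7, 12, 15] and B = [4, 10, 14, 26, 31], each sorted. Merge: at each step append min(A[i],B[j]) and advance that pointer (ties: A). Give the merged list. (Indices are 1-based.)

[4, 7, 10, 12, 14, 15, 26, 31]

[i=1,j=1] A[i]=7>B[j]=4 take 4 → j++
[i=1,j=2] A[i]=7<=B[j]=10 take 7 → i++
[i=2,j=2] A[i]=12>B[j]=10 take 10 → j++
[i=2,j=3] A[i]=12<=B[j]=14 take 12 → i++
[i=3,j=3] A[i]=15>B[j]=14 take 14 → j++
[i=3,j=4] A[i]=15<=B[j]=26 take 15 → i++
[i=4,j=4] A done, take B[j]=26 → j++
[i=4,j=5] A done, take B[j]=31 → j++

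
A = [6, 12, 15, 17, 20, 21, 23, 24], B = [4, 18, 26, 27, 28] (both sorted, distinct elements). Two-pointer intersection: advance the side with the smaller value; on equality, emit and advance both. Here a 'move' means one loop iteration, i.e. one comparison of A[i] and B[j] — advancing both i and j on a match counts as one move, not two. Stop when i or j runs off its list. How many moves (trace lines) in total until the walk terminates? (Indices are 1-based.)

[i=1,j=1] 6>4 → j++
[i=1,j=2] 6<18 → i++
[i=2,j=2] 12<18 → i++
[i=3,j=2] 15<18 → i++
[i=4,j=2] 17<18 → i++
[i=5,j=2] 20>18 → j++
[i=5,j=3] 20<26 → i++
[i=6,j=3] 21<26 → i++
[i=7,j=3] 23<26 → i++
[i=8,j=3] 24<26 → i++

10 moves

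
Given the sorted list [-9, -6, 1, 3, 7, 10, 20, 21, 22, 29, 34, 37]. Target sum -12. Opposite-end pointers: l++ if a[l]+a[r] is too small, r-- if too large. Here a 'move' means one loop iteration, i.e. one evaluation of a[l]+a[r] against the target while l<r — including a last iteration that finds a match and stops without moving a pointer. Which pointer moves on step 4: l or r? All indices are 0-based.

r

[0,11] -9+37=28 >-12 → r--
[0,10] -9+34=25 >-12 → r--
[0,9] -9+29=20 >-12 → r--
[0,8] -9+22=13 >-12 → r--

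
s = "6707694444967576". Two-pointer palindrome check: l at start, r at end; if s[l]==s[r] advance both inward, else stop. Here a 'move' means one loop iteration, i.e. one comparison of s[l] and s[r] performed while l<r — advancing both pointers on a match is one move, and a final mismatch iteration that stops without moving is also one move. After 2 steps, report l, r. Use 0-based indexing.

l=0 r=15: '6'=='6', l++,r--
l=1 r=14: '7'=='7', l++,r--

l=2, r=13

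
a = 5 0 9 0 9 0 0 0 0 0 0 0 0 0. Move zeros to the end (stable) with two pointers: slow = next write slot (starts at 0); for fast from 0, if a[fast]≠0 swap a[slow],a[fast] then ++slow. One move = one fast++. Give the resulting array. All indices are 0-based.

[5, 9, 9, 0, 0, 0, 0, 0, 0, 0, 0, 0, 0, 0]

slow=0 fast=0: a[fast]=5≠0 swap→a[0]=5, slow++,fast++
slow=1 fast=1: a[fast]=0, fast++
slow=1 fast=2: a[fast]=9≠0 swap→a[1]=9, slow++,fast++
slow=2 fast=3: a[fast]=0, fast++
slow=2 fast=4: a[fast]=9≠0 swap→a[2]=9, slow++,fast++
slow=3 fast=5: a[fast]=0, fast++
slow=3 fast=6: a[fast]=0, fast++
slow=3 fast=7: a[fast]=0, fast++
slow=3 fast=8: a[fast]=0, fast++
slow=3 fast=9: a[fast]=0, fast++
slow=3 fast=10: a[fast]=0, fast++
slow=3 fast=11: a[fast]=0, fast++
slow=3 fast=12: a[fast]=0, fast++
slow=3 fast=13: a[fast]=0, fast++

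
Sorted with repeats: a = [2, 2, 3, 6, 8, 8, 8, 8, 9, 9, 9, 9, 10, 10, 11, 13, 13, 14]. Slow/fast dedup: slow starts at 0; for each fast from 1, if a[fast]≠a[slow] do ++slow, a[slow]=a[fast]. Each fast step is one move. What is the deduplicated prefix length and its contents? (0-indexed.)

length 9; prefix = [2, 3, 6, 8, 9, 10, 11, 13, 14]

slow=0 fast=1: a[fast]=2=a[slow] dup, fast++
slow=0 fast=2: a[fast]=3≠a[slow]=2 write a[1]=3, slow++,fast++
slow=1 fast=3: a[fast]=6≠a[slow]=3 write a[2]=6, slow++,fast++
slow=2 fast=4: a[fast]=8≠a[slow]=6 write a[3]=8, slow++,fast++
slow=3 fast=5: a[fast]=8=a[slow] dup, fast++
slow=3 fast=6: a[fast]=8=a[slow] dup, fast++
slow=3 fast=7: a[fast]=8=a[slow] dup, fast++
slow=3 fast=8: a[fast]=9≠a[slow]=8 write a[4]=9, slow++,fast++
slow=4 fast=9: a[fast]=9=a[slow] dup, fast++
slow=4 fast=10: a[fast]=9=a[slow] dup, fast++
slow=4 fast=11: a[fast]=9=a[slow] dup, fast++
slow=4 fast=12: a[fast]=10≠a[slow]=9 write a[5]=10, slow++,fast++
slow=5 fast=13: a[fast]=10=a[slow] dup, fast++
slow=5 fast=14: a[fast]=11≠a[slow]=10 write a[6]=11, slow++,fast++
slow=6 fast=15: a[fast]=13≠a[slow]=11 write a[7]=13, slow++,fast++
slow=7 fast=16: a[fast]=13=a[slow] dup, fast++
slow=7 fast=17: a[fast]=14≠a[slow]=13 write a[8]=14, slow++,fast++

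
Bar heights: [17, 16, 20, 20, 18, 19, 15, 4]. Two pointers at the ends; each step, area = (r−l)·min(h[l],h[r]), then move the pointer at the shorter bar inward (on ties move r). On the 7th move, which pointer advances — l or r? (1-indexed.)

r

[1,8] min(17,4)*7=28 best=28 * → r--
[1,7] min(17,15)*6=90 best=90 * → r--
[1,6] min(17,19)*5=85 best=90 → l++
[2,6] min(16,19)*4=64 best=90 → l++
[3,6] min(20,19)*3=57 best=90 → r--
[3,5] min(20,18)*2=36 best=90 → r--
[3,4] min(20,20)*1=20 best=90 → r--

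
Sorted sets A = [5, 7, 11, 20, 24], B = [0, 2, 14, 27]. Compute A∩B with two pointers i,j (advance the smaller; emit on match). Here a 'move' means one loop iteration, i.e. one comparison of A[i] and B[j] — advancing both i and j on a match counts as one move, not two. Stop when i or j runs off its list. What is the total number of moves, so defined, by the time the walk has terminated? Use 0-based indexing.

[i=0,j=0] 5>0 → j++
[i=0,j=1] 5>2 → j++
[i=0,j=2] 5<14 → i++
[i=1,j=2] 7<14 → i++
[i=2,j=2] 11<14 → i++
[i=3,j=2] 20>14 → j++
[i=3,j=3] 20<27 → i++
[i=4,j=3] 24<27 → i++

8 moves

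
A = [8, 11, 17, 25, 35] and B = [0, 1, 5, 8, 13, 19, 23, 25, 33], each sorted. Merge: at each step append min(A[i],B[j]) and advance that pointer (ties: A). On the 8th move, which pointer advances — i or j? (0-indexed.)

i=0 j=0: A[i]=8>B[j]=0 take 0, j++
i=0 j=1: A[i]=8>B[j]=1 take 1, j++
i=0 j=2: A[i]=8>B[j]=5 take 5, j++
i=0 j=3: A[i]=8<=B[j]=8 take 8, i++
i=1 j=3: A[i]=11>B[j]=8 take 8, j++
i=1 j=4: A[i]=11<=B[j]=13 take 11, i++
i=2 j=4: A[i]=17>B[j]=13 take 13, j++
i=2 j=5: A[i]=17<=B[j]=19 take 17, i++

i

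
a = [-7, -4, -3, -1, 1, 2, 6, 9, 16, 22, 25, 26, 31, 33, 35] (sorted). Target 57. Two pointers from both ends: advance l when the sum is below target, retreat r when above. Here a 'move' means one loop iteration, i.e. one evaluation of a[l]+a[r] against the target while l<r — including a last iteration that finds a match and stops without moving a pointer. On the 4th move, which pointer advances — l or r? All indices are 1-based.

[1,15] -7+35=28 <57 → l++
[2,15] -4+35=31 <57 → l++
[3,15] -3+35=32 <57 → l++
[4,15] -1+35=34 <57 → l++

l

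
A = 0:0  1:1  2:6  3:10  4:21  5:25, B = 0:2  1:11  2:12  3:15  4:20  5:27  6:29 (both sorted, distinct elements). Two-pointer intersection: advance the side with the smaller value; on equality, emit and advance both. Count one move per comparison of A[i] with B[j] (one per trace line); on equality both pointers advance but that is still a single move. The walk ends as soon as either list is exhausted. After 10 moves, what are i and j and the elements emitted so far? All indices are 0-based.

i=5, j=5, emitted=[]

[i=0,j=0] 0<2 → i++
[i=1,j=0] 1<2 → i++
[i=2,j=0] 6>2 → j++
[i=2,j=1] 6<11 → i++
[i=3,j=1] 10<11 → i++
[i=4,j=1] 21>11 → j++
[i=4,j=2] 21>12 → j++
[i=4,j=3] 21>15 → j++
[i=4,j=4] 21>20 → j++
[i=4,j=5] 21<27 → i++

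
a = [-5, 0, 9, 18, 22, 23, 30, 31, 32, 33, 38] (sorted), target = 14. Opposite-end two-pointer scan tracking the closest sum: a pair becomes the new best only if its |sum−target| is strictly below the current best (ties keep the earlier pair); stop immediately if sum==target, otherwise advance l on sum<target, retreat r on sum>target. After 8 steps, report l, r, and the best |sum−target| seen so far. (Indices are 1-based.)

l=2, r=4, best |Δ|=1

l=1 r=11: -5+38=33 d=19 *, r--
l=1 r=10: -5+33=28 d=14 *, r--
l=1 r=9: -5+32=27 d=13 *, r--
l=1 r=8: -5+31=26 d=12 *, r--
l=1 r=7: -5+30=25 d=11 *, r--
l=1 r=6: -5+23=18 d=4 *, r--
l=1 r=5: -5+22=17 d=3 *, r--
l=1 r=4: -5+18=13 d=1 *, l++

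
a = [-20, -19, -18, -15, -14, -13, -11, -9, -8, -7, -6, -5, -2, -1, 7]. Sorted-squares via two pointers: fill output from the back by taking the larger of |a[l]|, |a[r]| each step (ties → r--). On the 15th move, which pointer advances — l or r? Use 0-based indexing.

r

l=0 r=14: |-20|>|7| out[14]=400, l++
l=1 r=14: |-19|>|7| out[13]=361, l++
l=2 r=14: |-18|>|7| out[12]=324, l++
l=3 r=14: |-15|>|7| out[11]=225, l++
l=4 r=14: |-14|>|7| out[10]=196, l++
l=5 r=14: |-13|>|7| out[9]=169, l++
l=6 r=14: |-11|>|7| out[8]=121, l++
l=7 r=14: |-9|>|7| out[7]=81, l++
l=8 r=14: |-8|>|7| out[6]=64, l++
l=9 r=14: |-7|<=|7| out[5]=49, r--
l=9 r=13: |-7|>|-1| out[4]=49, l++
l=10 r=13: |-6|>|-1| out[3]=36, l++
l=11 r=13: |-5|>|-1| out[2]=25, l++
l=12 r=13: |-2|>|-1| out[1]=4, l++
l=13 r=13: |-1|<=|-1| out[0]=1, r--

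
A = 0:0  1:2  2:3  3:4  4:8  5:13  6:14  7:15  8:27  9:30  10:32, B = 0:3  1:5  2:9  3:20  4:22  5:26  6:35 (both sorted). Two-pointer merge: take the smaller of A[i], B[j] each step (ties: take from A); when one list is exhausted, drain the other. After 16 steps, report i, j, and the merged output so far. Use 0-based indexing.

i=10, j=6, merged so far=[0, 2, 3, 3, 4, 5, 8, 9, 13, 14, 15, 20, 22, 26, 27, 30]

[i=0,j=0] A[i]=0<=B[j]=3 take 0 → i++
[i=1,j=0] A[i]=2<=B[j]=3 take 2 → i++
[i=2,j=0] A[i]=3<=B[j]=3 take 3 → i++
[i=3,j=0] A[i]=4>B[j]=3 take 3 → j++
[i=3,j=1] A[i]=4<=B[j]=5 take 4 → i++
[i=4,j=1] A[i]=8>B[j]=5 take 5 → j++
[i=4,j=2] A[i]=8<=B[j]=9 take 8 → i++
[i=5,j=2] A[i]=13>B[j]=9 take 9 → j++
[i=5,j=3] A[i]=13<=B[j]=20 take 13 → i++
[i=6,j=3] A[i]=14<=B[j]=20 take 14 → i++
[i=7,j=3] A[i]=15<=B[j]=20 take 15 → i++
[i=8,j=3] A[i]=27>B[j]=20 take 20 → j++
[i=8,j=4] A[i]=27>B[j]=22 take 22 → j++
[i=8,j=5] A[i]=27>B[j]=26 take 26 → j++
[i=8,j=6] A[i]=27<=B[j]=35 take 27 → i++
[i=9,j=6] A[i]=30<=B[j]=35 take 30 → i++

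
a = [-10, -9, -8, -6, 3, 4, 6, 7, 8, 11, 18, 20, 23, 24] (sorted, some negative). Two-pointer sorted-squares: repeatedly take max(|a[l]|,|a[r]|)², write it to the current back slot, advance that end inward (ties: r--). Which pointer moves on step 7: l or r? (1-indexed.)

[1,14] |-10|<=|24| out[14]=576 → r--
[1,13] |-10|<=|23| out[13]=529 → r--
[1,12] |-10|<=|20| out[12]=400 → r--
[1,11] |-10|<=|18| out[11]=324 → r--
[1,10] |-10|<=|11| out[10]=121 → r--
[1,9] |-10|>|8| out[9]=100 → l++
[2,9] |-9|>|8| out[8]=81 → l++

l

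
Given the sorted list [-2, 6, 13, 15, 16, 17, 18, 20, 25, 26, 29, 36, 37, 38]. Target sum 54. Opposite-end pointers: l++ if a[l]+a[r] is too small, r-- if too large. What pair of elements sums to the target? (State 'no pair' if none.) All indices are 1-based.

l=1 r=14: -2+38=36 <54, l++
l=2 r=14: 6+38=44 <54, l++
l=3 r=14: 13+38=51 <54, l++
l=4 r=14: 15+38=53 <54, l++
l=5 r=14: 16+38=54, found

(16, 38)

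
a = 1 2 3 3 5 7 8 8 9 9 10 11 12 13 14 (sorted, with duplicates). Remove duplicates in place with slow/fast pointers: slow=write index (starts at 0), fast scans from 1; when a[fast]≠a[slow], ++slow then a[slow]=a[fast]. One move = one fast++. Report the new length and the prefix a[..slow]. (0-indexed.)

length 12; prefix = [1, 2, 3, 5, 7, 8, 9, 10, 11, 12, 13, 14]

slow=0 fast=1: a[fast]=2≠a[slow]=1 write a[1]=2, slow++,fast++
slow=1 fast=2: a[fast]=3≠a[slow]=2 write a[2]=3, slow++,fast++
slow=2 fast=3: a[fast]=3=a[slow] dup, fast++
slow=2 fast=4: a[fast]=5≠a[slow]=3 write a[3]=5, slow++,fast++
slow=3 fast=5: a[fast]=7≠a[slow]=5 write a[4]=7, slow++,fast++
slow=4 fast=6: a[fast]=8≠a[slow]=7 write a[5]=8, slow++,fast++
slow=5 fast=7: a[fast]=8=a[slow] dup, fast++
slow=5 fast=8: a[fast]=9≠a[slow]=8 write a[6]=9, slow++,fast++
slow=6 fast=9: a[fast]=9=a[slow] dup, fast++
slow=6 fast=10: a[fast]=10≠a[slow]=9 write a[7]=10, slow++,fast++
slow=7 fast=11: a[fast]=11≠a[slow]=10 write a[8]=11, slow++,fast++
slow=8 fast=12: a[fast]=12≠a[slow]=11 write a[9]=12, slow++,fast++
slow=9 fast=13: a[fast]=13≠a[slow]=12 write a[10]=13, slow++,fast++
slow=10 fast=14: a[fast]=14≠a[slow]=13 write a[11]=14, slow++,fast++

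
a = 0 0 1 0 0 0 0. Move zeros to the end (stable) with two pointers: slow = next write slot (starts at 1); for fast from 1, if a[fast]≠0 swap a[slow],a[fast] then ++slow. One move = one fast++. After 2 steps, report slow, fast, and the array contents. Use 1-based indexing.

slow=1 fast=1: a[fast]=0, fast++
slow=1 fast=2: a[fast]=0, fast++

slow=1, fast=3, a=[0, 0, 1, 0, 0, 0, 0]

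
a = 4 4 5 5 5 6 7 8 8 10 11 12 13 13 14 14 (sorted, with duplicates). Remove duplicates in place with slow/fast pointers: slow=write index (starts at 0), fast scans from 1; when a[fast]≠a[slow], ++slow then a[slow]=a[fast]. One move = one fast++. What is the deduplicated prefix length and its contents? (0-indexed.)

(s=0,f=1) a[fast]=4=a[slow] dup → fast++
(s=0,f=2) a[fast]=5≠a[slow]=4 write a[1]=5 → slow++,fast++
(s=1,f=3) a[fast]=5=a[slow] dup → fast++
(s=1,f=4) a[fast]=5=a[slow] dup → fast++
(s=1,f=5) a[fast]=6≠a[slow]=5 write a[2]=6 → slow++,fast++
(s=2,f=6) a[fast]=7≠a[slow]=6 write a[3]=7 → slow++,fast++
(s=3,f=7) a[fast]=8≠a[slow]=7 write a[4]=8 → slow++,fast++
(s=4,f=8) a[fast]=8=a[slow] dup → fast++
(s=4,f=9) a[fast]=10≠a[slow]=8 write a[5]=10 → slow++,fast++
(s=5,f=10) a[fast]=11≠a[slow]=10 write a[6]=11 → slow++,fast++
(s=6,f=11) a[fast]=12≠a[slow]=11 write a[7]=12 → slow++,fast++
(s=7,f=12) a[fast]=13≠a[slow]=12 write a[8]=13 → slow++,fast++
(s=8,f=13) a[fast]=13=a[slow] dup → fast++
(s=8,f=14) a[fast]=14≠a[slow]=13 write a[9]=14 → slow++,fast++
(s=9,f=15) a[fast]=14=a[slow] dup → fast++

length 10; prefix = [4, 5, 6, 7, 8, 10, 11, 12, 13, 14]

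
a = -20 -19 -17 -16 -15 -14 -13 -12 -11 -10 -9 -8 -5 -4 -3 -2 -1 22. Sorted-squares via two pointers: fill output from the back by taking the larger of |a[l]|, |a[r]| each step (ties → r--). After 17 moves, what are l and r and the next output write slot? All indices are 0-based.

l=16, r=16, next write slot=0

l=0 r=17: |-20|<=|22| out[17]=484, r--
l=0 r=16: |-20|>|-1| out[16]=400, l++
l=1 r=16: |-19|>|-1| out[15]=361, l++
l=2 r=16: |-17|>|-1| out[14]=289, l++
l=3 r=16: |-16|>|-1| out[13]=256, l++
l=4 r=16: |-15|>|-1| out[12]=225, l++
l=5 r=16: |-14|>|-1| out[11]=196, l++
l=6 r=16: |-13|>|-1| out[10]=169, l++
l=7 r=16: |-12|>|-1| out[9]=144, l++
l=8 r=16: |-11|>|-1| out[8]=121, l++
l=9 r=16: |-10|>|-1| out[7]=100, l++
l=10 r=16: |-9|>|-1| out[6]=81, l++
l=11 r=16: |-8|>|-1| out[5]=64, l++
l=12 r=16: |-5|>|-1| out[4]=25, l++
l=13 r=16: |-4|>|-1| out[3]=16, l++
l=14 r=16: |-3|>|-1| out[2]=9, l++
l=15 r=16: |-2|>|-1| out[1]=4, l++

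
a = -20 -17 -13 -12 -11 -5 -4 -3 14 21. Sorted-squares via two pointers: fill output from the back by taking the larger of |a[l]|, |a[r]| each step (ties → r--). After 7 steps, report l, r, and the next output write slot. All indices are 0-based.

l=5, r=7, next write slot=2

l=0 r=9: |-20|<=|21| out[9]=441, r--
l=0 r=8: |-20|>|14| out[8]=400, l++
l=1 r=8: |-17|>|14| out[7]=289, l++
l=2 r=8: |-13|<=|14| out[6]=196, r--
l=2 r=7: |-13|>|-3| out[5]=169, l++
l=3 r=7: |-12|>|-3| out[4]=144, l++
l=4 r=7: |-11|>|-3| out[3]=121, l++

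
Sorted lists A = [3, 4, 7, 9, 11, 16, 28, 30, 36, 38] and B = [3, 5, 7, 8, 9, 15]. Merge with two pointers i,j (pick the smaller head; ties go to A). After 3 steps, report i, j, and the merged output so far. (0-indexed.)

i=2, j=1, merged so far=[3, 3, 4]

i=0 j=0: A[i]=3<=B[j]=3 take 3, i++
i=1 j=0: A[i]=4>B[j]=3 take 3, j++
i=1 j=1: A[i]=4<=B[j]=5 take 4, i++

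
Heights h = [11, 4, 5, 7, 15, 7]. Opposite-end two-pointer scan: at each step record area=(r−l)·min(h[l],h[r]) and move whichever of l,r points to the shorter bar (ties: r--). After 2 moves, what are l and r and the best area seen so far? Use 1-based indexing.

l=2, r=5, best area=44

l=1 r=6: min(11,7)*5=35 best=35 *, r--
l=1 r=5: min(11,15)*4=44 best=44 *, l++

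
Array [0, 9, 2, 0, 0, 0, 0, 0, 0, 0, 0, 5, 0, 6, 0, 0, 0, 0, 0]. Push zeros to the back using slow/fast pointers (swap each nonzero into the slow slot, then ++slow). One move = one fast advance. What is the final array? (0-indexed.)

[9, 2, 5, 6, 0, 0, 0, 0, 0, 0, 0, 0, 0, 0, 0, 0, 0, 0, 0]

(s=0,f=0) a[fast]=0 → fast++
(s=0,f=1) a[fast]=9≠0 swap→a[0]=9 → slow++,fast++
(s=1,f=2) a[fast]=2≠0 swap→a[1]=2 → slow++,fast++
(s=2,f=3) a[fast]=0 → fast++
(s=2,f=4) a[fast]=0 → fast++
(s=2,f=5) a[fast]=0 → fast++
(s=2,f=6) a[fast]=0 → fast++
(s=2,f=7) a[fast]=0 → fast++
(s=2,f=8) a[fast]=0 → fast++
(s=2,f=9) a[fast]=0 → fast++
(s=2,f=10) a[fast]=0 → fast++
(s=2,f=11) a[fast]=5≠0 swap→a[2]=5 → slow++,fast++
(s=3,f=12) a[fast]=0 → fast++
(s=3,f=13) a[fast]=6≠0 swap→a[3]=6 → slow++,fast++
(s=4,f=14) a[fast]=0 → fast++
(s=4,f=15) a[fast]=0 → fast++
(s=4,f=16) a[fast]=0 → fast++
(s=4,f=17) a[fast]=0 → fast++
(s=4,f=18) a[fast]=0 → fast++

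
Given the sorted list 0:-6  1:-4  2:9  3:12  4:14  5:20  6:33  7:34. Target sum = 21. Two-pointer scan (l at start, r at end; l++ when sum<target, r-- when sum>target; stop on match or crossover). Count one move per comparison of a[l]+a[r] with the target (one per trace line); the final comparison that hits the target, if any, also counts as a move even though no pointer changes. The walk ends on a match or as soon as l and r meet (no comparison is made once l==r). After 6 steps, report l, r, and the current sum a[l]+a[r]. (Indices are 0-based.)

l=0 r=7: -6+34=28 >21, r--
l=0 r=6: -6+33=27 >21, r--
l=0 r=5: -6+20=14 <21, l++
l=1 r=5: -4+20=16 <21, l++
l=2 r=5: 9+20=29 >21, r--
l=2 r=4: 9+14=23 >21, r--

l=2, r=3, sum=21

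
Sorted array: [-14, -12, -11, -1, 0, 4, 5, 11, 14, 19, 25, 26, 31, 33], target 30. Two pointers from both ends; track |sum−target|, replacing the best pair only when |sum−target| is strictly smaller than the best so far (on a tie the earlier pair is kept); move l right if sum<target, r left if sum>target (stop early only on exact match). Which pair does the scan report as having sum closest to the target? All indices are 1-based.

pair (-1, 31) with sum 30 (|Δ|=0)

[1,14] -14+33=19 d=11 * → l++
[2,14] -12+33=21 d=9 * → l++
[3,14] -11+33=22 d=8 * → l++
[4,14] -1+33=32 d=2 * → r--
[4,13] -1+31=30 d=0 * → stop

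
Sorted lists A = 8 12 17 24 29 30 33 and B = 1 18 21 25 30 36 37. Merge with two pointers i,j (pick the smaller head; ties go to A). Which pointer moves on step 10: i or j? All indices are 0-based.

[i=0,j=0] A[i]=8>B[j]=1 take 1 → j++
[i=0,j=1] A[i]=8<=B[j]=18 take 8 → i++
[i=1,j=1] A[i]=12<=B[j]=18 take 12 → i++
[i=2,j=1] A[i]=17<=B[j]=18 take 17 → i++
[i=3,j=1] A[i]=24>B[j]=18 take 18 → j++
[i=3,j=2] A[i]=24>B[j]=21 take 21 → j++
[i=3,j=3] A[i]=24<=B[j]=25 take 24 → i++
[i=4,j=3] A[i]=29>B[j]=25 take 25 → j++
[i=4,j=4] A[i]=29<=B[j]=30 take 29 → i++
[i=5,j=4] A[i]=30<=B[j]=30 take 30 → i++

i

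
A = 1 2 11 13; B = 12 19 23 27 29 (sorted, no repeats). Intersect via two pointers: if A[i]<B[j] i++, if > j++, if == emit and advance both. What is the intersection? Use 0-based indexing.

[i=0,j=0] 1<12 → i++
[i=1,j=0] 2<12 → i++
[i=2,j=0] 11<12 → i++
[i=3,j=0] 13>12 → j++
[i=3,j=1] 13<19 → i++

intersection = []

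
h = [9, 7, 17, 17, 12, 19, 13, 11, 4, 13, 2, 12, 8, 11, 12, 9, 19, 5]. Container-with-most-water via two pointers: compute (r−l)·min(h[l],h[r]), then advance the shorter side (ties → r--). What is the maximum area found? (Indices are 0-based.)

max area = 238

[0,17] min(9,5)*17=85 best=85 * → r--
[0,16] min(9,19)*16=144 best=144 * → l++
[1,16] min(7,19)*15=105 best=144 → l++
[2,16] min(17,19)*14=238 best=238 * → l++
[3,16] min(17,19)*13=221 best=238 → l++
[4,16] min(12,19)*12=144 best=238 → l++
[5,16] min(19,19)*11=209 best=238 → r--
[5,15] min(19,9)*10=90 best=238 → r--
[5,14] min(19,12)*9=108 best=238 → r--
[5,13] min(19,11)*8=88 best=238 → r--
[5,12] min(19,8)*7=56 best=238 → r--
[5,11] min(19,12)*6=72 best=238 → r--
[5,10] min(19,2)*5=10 best=238 → r--
[5,9] min(19,13)*4=52 best=238 → r--
[5,8] min(19,4)*3=12 best=238 → r--
[5,7] min(19,11)*2=22 best=238 → r--
[5,6] min(19,13)*1=13 best=238 → r--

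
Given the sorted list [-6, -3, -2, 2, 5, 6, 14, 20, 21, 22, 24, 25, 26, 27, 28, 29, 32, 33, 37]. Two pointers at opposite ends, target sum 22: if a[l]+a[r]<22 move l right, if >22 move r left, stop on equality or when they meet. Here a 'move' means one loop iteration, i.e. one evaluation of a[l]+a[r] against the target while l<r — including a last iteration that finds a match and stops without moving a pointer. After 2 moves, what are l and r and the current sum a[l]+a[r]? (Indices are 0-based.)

l=0, r=16, sum=26

[0,18] -6+37=31 >22 → r--
[0,17] -6+33=27 >22 → r--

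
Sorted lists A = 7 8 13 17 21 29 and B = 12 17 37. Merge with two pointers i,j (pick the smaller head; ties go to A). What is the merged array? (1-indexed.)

[7, 8, 12, 13, 17, 17, 21, 29, 37]

[i=1,j=1] A[i]=7<=B[j]=12 take 7 → i++
[i=2,j=1] A[i]=8<=B[j]=12 take 8 → i++
[i=3,j=1] A[i]=13>B[j]=12 take 12 → j++
[i=3,j=2] A[i]=13<=B[j]=17 take 13 → i++
[i=4,j=2] A[i]=17<=B[j]=17 take 17 → i++
[i=5,j=2] A[i]=21>B[j]=17 take 17 → j++
[i=5,j=3] A[i]=21<=B[j]=37 take 21 → i++
[i=6,j=3] A[i]=29<=B[j]=37 take 29 → i++
[i=7,j=3] A done, take B[j]=37 → j++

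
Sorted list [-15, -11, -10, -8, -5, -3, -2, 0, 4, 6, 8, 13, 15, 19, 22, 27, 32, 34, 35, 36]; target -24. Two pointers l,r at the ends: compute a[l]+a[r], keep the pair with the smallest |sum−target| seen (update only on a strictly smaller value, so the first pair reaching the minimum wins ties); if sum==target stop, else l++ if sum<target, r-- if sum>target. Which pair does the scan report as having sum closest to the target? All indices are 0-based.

[0,19] -15+36=21 d=45 * → r--
[0,18] -15+35=20 d=44 * → r--
[0,17] -15+34=19 d=43 * → r--
[0,16] -15+32=17 d=41 * → r--
[0,15] -15+27=12 d=36 * → r--
[0,14] -15+22=7 d=31 * → r--
[0,13] -15+19=4 d=28 * → r--
[0,12] -15+15=0 d=24 * → r--
[0,11] -15+13=-2 d=22 * → r--
[0,10] -15+8=-7 d=17 * → r--
[0,9] -15+6=-9 d=15 * → r--
[0,8] -15+4=-11 d=13 * → r--
[0,7] -15+0=-15 d=9 * → r--
[0,6] -15+-2=-17 d=7 * → r--
[0,5] -15+-3=-18 d=6 * → r--
[0,4] -15+-5=-20 d=4 * → r--
[0,3] -15+-8=-23 d=1 * → r--
[0,2] -15+-10=-25 d=1 → l++
[1,2] -11+-10=-21 d=3 → r--

pair (-15, -8) with sum -23 (|Δ|=1)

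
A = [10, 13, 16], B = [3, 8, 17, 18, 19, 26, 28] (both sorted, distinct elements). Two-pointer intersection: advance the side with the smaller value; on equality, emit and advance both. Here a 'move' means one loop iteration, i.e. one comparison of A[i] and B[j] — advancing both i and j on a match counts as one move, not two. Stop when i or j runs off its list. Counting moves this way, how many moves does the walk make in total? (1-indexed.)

5 moves

i=1 j=1: 10>3, j++
i=1 j=2: 10>8, j++
i=1 j=3: 10<17, i++
i=2 j=3: 13<17, i++
i=3 j=3: 16<17, i++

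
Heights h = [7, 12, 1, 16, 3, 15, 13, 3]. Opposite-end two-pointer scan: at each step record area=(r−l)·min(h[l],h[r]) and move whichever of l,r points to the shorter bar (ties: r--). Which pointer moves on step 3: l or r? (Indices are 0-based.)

l

l=0 r=7: min(7,3)*7=21 best=21 *, r--
l=0 r=6: min(7,13)*6=42 best=42 *, l++
l=1 r=6: min(12,13)*5=60 best=60 *, l++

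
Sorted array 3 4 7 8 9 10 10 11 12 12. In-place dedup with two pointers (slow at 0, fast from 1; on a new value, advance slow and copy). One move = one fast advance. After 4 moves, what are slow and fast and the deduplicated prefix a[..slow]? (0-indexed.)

slow=0 fast=1: a[fast]=4≠a[slow]=3 write a[1]=4, slow++,fast++
slow=1 fast=2: a[fast]=7≠a[slow]=4 write a[2]=7, slow++,fast++
slow=2 fast=3: a[fast]=8≠a[slow]=7 write a[3]=8, slow++,fast++
slow=3 fast=4: a[fast]=9≠a[slow]=8 write a[4]=9, slow++,fast++

slow=4, fast=5, prefix=[3, 4, 7, 8, 9]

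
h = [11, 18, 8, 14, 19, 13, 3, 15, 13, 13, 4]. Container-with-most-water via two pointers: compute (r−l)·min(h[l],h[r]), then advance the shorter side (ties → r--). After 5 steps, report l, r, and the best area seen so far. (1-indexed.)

[1,11] min(11,4)*10=40 best=40 * → r--
[1,10] min(11,13)*9=99 best=99 * → l++
[2,10] min(18,13)*8=104 best=104 * → r--
[2,9] min(18,13)*7=91 best=104 → r--
[2,8] min(18,15)*6=90 best=104 → r--

l=2, r=7, best area=104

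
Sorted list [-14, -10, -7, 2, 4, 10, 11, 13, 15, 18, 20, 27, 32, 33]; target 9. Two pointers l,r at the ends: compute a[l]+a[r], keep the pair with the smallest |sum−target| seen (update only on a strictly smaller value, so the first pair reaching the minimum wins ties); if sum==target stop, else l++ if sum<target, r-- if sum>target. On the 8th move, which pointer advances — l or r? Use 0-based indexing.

[0,13] -14+33=19 d=10 * → r--
[0,12] -14+32=18 d=9 * → r--
[0,11] -14+27=13 d=4 * → r--
[0,10] -14+20=6 d=3 * → l++
[1,10] -10+20=10 d=1 * → r--
[1,9] -10+18=8 d=1 → l++
[2,9] -7+18=11 d=2 → r--
[2,8] -7+15=8 d=1 → l++

l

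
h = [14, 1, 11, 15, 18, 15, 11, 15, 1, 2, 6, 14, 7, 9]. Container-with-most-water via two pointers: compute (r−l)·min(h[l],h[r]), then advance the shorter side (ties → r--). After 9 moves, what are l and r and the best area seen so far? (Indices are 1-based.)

l=1 r=14: min(14,9)*13=117 best=117 *, r--
l=1 r=13: min(14,7)*12=84 best=117, r--
l=1 r=12: min(14,14)*11=154 best=154 *, r--
l=1 r=11: min(14,6)*10=60 best=154, r--
l=1 r=10: min(14,2)*9=18 best=154, r--
l=1 r=9: min(14,1)*8=8 best=154, r--
l=1 r=8: min(14,15)*7=98 best=154, l++
l=2 r=8: min(1,15)*6=6 best=154, l++
l=3 r=8: min(11,15)*5=55 best=154, l++

l=4, r=8, best area=154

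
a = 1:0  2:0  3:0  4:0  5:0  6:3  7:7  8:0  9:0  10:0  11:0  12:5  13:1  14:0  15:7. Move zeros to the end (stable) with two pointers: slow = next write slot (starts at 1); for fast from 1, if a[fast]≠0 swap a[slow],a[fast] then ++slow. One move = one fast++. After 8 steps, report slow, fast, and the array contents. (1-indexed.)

slow=1 fast=1: a[fast]=0, fast++
slow=1 fast=2: a[fast]=0, fast++
slow=1 fast=3: a[fast]=0, fast++
slow=1 fast=4: a[fast]=0, fast++
slow=1 fast=5: a[fast]=0, fast++
slow=1 fast=6: a[fast]=3≠0 swap→a[1]=3, slow++,fast++
slow=2 fast=7: a[fast]=7≠0 swap→a[2]=7, slow++,fast++
slow=3 fast=8: a[fast]=0, fast++

slow=3, fast=9, a=[3, 7, 0, 0, 0, 0, 0, 0, 0, 0, 0, 5, 1, 0, 7]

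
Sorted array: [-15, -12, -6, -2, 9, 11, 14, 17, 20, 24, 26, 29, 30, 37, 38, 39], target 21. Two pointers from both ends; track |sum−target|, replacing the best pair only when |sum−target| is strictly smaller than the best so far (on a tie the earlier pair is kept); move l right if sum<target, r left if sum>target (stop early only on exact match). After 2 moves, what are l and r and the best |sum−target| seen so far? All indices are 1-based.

l=1 r=16: -15+39=24 d=3 *, r--
l=1 r=15: -15+38=23 d=2 *, r--

l=1, r=14, best |Δ|=2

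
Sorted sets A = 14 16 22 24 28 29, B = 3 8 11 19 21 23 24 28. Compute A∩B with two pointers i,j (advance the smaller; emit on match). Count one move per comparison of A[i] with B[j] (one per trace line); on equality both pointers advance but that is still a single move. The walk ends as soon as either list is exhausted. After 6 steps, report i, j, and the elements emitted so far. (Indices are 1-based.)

[i=1,j=1] 14>3 → j++
[i=1,j=2] 14>8 → j++
[i=1,j=3] 14>11 → j++
[i=1,j=4] 14<19 → i++
[i=2,j=4] 16<19 → i++
[i=3,j=4] 22>19 → j++

i=3, j=5, emitted=[]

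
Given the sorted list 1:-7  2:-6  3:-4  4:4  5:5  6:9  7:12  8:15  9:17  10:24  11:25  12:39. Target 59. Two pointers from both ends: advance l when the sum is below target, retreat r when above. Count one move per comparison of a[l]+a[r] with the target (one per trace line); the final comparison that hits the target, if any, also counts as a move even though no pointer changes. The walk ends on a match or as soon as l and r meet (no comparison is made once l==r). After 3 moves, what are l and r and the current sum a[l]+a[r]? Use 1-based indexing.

l=4, r=12, sum=43

l=1 r=12: -7+39=32 <59, l++
l=2 r=12: -6+39=33 <59, l++
l=3 r=12: -4+39=35 <59, l++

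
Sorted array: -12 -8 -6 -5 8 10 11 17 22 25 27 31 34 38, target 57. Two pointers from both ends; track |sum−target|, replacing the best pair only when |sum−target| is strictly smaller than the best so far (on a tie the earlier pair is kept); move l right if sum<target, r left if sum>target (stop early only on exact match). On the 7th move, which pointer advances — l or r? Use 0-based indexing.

l

l=0 r=13: -12+38=26 d=31 *, l++
l=1 r=13: -8+38=30 d=27 *, l++
l=2 r=13: -6+38=32 d=25 *, l++
l=3 r=13: -5+38=33 d=24 *, l++
l=4 r=13: 8+38=46 d=11 *, l++
l=5 r=13: 10+38=48 d=9 *, l++
l=6 r=13: 11+38=49 d=8 *, l++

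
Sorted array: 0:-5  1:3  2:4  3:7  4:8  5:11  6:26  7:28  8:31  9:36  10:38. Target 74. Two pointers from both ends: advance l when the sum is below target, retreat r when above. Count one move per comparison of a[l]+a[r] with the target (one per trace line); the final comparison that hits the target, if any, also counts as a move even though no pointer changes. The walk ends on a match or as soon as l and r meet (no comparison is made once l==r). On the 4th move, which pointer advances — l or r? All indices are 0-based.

l=0 r=10: -5+38=33 <74, l++
l=1 r=10: 3+38=41 <74, l++
l=2 r=10: 4+38=42 <74, l++
l=3 r=10: 7+38=45 <74, l++

l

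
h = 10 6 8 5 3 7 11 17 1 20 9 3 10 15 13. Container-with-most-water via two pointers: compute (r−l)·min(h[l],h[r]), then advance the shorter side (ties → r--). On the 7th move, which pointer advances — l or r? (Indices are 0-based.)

[0,14] min(10,13)*14=140 best=140 * → l++
[1,14] min(6,13)*13=78 best=140 → l++
[2,14] min(8,13)*12=96 best=140 → l++
[3,14] min(5,13)*11=55 best=140 → l++
[4,14] min(3,13)*10=30 best=140 → l++
[5,14] min(7,13)*9=63 best=140 → l++
[6,14] min(11,13)*8=88 best=140 → l++

l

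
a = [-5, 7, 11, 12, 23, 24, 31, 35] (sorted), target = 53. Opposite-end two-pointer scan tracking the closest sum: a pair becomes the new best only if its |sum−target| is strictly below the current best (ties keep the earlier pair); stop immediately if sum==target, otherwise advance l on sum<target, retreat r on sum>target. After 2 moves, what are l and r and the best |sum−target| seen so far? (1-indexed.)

l=1 r=8: -5+35=30 d=23 *, l++
l=2 r=8: 7+35=42 d=11 *, l++

l=3, r=8, best |Δ|=11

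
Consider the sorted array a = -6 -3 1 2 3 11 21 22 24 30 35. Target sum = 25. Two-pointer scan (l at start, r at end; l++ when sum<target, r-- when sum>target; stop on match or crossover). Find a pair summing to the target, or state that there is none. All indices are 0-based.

[0,10] -6+35=29 >25 → r--
[0,9] -6+30=24 <25 → l++
[1,9] -3+30=27 >25 → r--
[1,8] -3+24=21 <25 → l++
[2,8] 1+24=25 → found

(1, 24)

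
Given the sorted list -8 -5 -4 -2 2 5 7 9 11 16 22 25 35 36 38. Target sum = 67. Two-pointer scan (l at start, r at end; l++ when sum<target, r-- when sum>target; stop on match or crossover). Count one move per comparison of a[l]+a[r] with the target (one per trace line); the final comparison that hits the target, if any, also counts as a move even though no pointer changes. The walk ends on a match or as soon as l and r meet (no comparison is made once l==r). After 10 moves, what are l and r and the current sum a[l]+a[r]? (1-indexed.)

l=1 r=15: -8+38=30 <67, l++
l=2 r=15: -5+38=33 <67, l++
l=3 r=15: -4+38=34 <67, l++
l=4 r=15: -2+38=36 <67, l++
l=5 r=15: 2+38=40 <67, l++
l=6 r=15: 5+38=43 <67, l++
l=7 r=15: 7+38=45 <67, l++
l=8 r=15: 9+38=47 <67, l++
l=9 r=15: 11+38=49 <67, l++
l=10 r=15: 16+38=54 <67, l++

l=11, r=15, sum=60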